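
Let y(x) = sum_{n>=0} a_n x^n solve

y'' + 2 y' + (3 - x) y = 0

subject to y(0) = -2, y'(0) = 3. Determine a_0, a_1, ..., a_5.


Ansatz: y(x) = sum_{n>=0} a_n x^n, so y'(x) = sum_{n>=1} n a_n x^(n-1) and y''(x) = sum_{n>=2} n(n-1) a_n x^(n-2).
Substitute into P(x) y'' + Q(x) y' + R(x) y = 0 with P(x) = 1, Q(x) = 2, R(x) = 3 - x, and match powers of x.
Initial conditions: a_0 = -2, a_1 = 3.
Setting the coefficient of each power of x to zero and solving order by order (substituting the coefficients already found):
  x^0: 2 a_2 + 2 a_1 + 3 a_0 = 0  ->  2 a_2 = -2 a_1 - 3 a_0 = 0  ->  a_2 = 0
  x^1: 6 a_3 + 4 a_2 + 3 a_1 - a_0 = 0  ->  6 a_3 = -4 a_2 - 3 a_1 + a_0 = -11  ->  a_3 = -11/6
  x^2: 12 a_4 + 6 a_3 + 3 a_2 - a_1 = 0  ->  12 a_4 = -6 a_3 - 3 a_2 + a_1 = 14  ->  a_4 = 7/6
  x^3: 20 a_5 + 8 a_4 + 3 a_3 - a_2 = 0  ->  20 a_5 = -8 a_4 - 3 a_3 + a_2 = -23/6  ->  a_5 = -23/120
Truncated series: y(x) = -2 + 3 x - (11/6) x^3 + (7/6) x^4 - (23/120) x^5 + O(x^6).

a_0 = -2; a_1 = 3; a_2 = 0; a_3 = -11/6; a_4 = 7/6; a_5 = -23/120


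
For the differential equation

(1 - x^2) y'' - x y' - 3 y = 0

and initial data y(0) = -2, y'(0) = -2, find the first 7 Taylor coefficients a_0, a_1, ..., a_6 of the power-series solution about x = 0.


Ansatz: y(x) = sum_{n>=0} a_n x^n, so y'(x) = sum_{n>=1} n a_n x^(n-1) and y''(x) = sum_{n>=2} n(n-1) a_n x^(n-2).
Substitute into P(x) y'' + Q(x) y' + R(x) y = 0 with P(x) = 1 - x^2, Q(x) = -x, R(x) = -3, and match powers of x.
Initial conditions: a_0 = -2, a_1 = -2.
Setting the coefficient of each power of x to zero and solving order by order (substituting the coefficients already found):
  x^0: 2 a_2 - 3 a_0 = 0  ->  2 a_2 = 3 a_0 = -6  ->  a_2 = -3
  x^1: 6 a_3 - 4 a_1 = 0  ->  6 a_3 = 4 a_1 = -8  ->  a_3 = -4/3
  x^2: 12 a_4 - 7 a_2 = 0  ->  12 a_4 = 7 a_2 = -21  ->  a_4 = -7/4
  x^3: 20 a_5 - 12 a_3 = 0  ->  20 a_5 = 12 a_3 = -16  ->  a_5 = -4/5
  x^4: 30 a_6 - 19 a_4 = 0  ->  30 a_6 = 19 a_4 = -133/4  ->  a_6 = -133/120
Truncated series: y(x) = -2 - 2 x - 3 x^2 - (4/3) x^3 - (7/4) x^4 - (4/5) x^5 - (133/120) x^6 + O(x^7).

a_0 = -2; a_1 = -2; a_2 = -3; a_3 = -4/3; a_4 = -7/4; a_5 = -4/5; a_6 = -133/120


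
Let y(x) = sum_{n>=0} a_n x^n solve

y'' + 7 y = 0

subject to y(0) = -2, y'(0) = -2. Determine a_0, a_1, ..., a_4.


Ansatz: y(x) = sum_{n>=0} a_n x^n, so y'(x) = sum_{n>=1} n a_n x^(n-1) and y''(x) = sum_{n>=2} n(n-1) a_n x^(n-2).
Substitute into P(x) y'' + Q(x) y' + R(x) y = 0 with P(x) = 1, Q(x) = 0, R(x) = 7, and match powers of x.
Initial conditions: a_0 = -2, a_1 = -2.
Setting the coefficient of each power of x to zero and solving order by order (substituting the coefficients already found):
  x^0: 2 a_2 + 7 a_0 = 0  ->  2 a_2 = -7 a_0 = 14  ->  a_2 = 7
  x^1: 6 a_3 + 7 a_1 = 0  ->  6 a_3 = -7 a_1 = 14  ->  a_3 = 7/3
  x^2: 12 a_4 + 7 a_2 = 0  ->  12 a_4 = -7 a_2 = -49  ->  a_4 = -49/12
Truncated series: y(x) = -2 - 2 x + 7 x^2 + (7/3) x^3 - (49/12) x^4 + O(x^5).

a_0 = -2; a_1 = -2; a_2 = 7; a_3 = 7/3; a_4 = -49/12


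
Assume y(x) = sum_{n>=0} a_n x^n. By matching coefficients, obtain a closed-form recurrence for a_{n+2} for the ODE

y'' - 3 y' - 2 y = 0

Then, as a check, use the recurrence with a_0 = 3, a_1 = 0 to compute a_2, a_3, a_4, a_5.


Substitute y = sum_n a_n x^n.
y''(x) has coefficient (n+2)(n+1) a_{n+2} at x^n;
-3 y'(x) has coefficient -3 (n+1) a_{n+1} at x^n;
-2 y(x) has coefficient -2 a_n at x^n.
Matching x^n: (n+2)(n+1) a_{n+2} - 3 (n+1) a_{n+1} - 2 a_n = 0.
Thus a_{n+2} = [3 (n+1) a_{n+1} + 2 a_n] / ((n+1)(n+2)).

Check with a_0 = 3, a_1 = 0 (apply the recurrence for n = 0, 1, 2, 3): a_0 = 3, a_1 = 0, a_2 = 3, a_3 = 3, a_4 = 11/4, a_5 = 39/20.

a_(n+2) = [3 (n+1) a_(n+1) + 2 a_n] / ((n+1)(n+2)); check: a_0 = 3, a_1 = 0, a_2 = 3, a_3 = 3, a_4 = 11/4, a_5 = 39/20


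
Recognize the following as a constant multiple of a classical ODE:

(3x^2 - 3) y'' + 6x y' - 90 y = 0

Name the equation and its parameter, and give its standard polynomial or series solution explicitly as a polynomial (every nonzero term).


All three coefficients share the factor -3; dividing through by -3 gives  (1 - x^2) y'' - 2x y' + 30 y = 0.
This matches the Legendre equation (1 - x^2) y'' - 2x y' + n(n+1) y = 0 (note the -2x y' term) with n(n+1) = 30, so n = 5; the polynomial solution is P_5(x).
With y = sum_k a_k x^k, matching x^k gives (k+2)(k+1) a_{k+2} = [k(k+1) - n(n+1)] a_k = (k - 5)(k + 6) a_k. The right side vanishes at k = 5, so the series with the parity of 5 terminates at degree 5.
Standard normalization (P_n(1) = 1): leading coefficient (2n)!/(2^n (n!)^2) = 3628800/(32*14400) = 63/8, so a_5 = 63/8. Work downward with a_k = (k+1)(k+2) a_{k+2} / ((k - 5)(k + 6)):
  a_3 = (4)(5)(63/8) / ((3 - 5)(3 + 6)) = (315/2)/(-18) = -35/4
  a_1 = (2)(3)(-35/4) / ((1 - 5)(1 + 6)) = (-105/2)/(-28) = 15/8
Hence P_5(x) = 63 x^5/8 - 35 x^3/4 + 15 x/8.

P_5(x); series = 63 x^5/8 - 35 x^3/4 + 15 x/8


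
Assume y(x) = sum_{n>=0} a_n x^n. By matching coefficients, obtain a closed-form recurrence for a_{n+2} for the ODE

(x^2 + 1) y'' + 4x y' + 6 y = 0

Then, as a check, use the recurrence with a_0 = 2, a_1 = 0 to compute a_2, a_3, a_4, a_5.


Substitute y = sum_n a_n x^n.
(1 + 1 x^2) y'' contributes (n+2)(n+1) a_{n+2} + n(n-1) a_n at x^n.
4 x y'(x) contributes 4 n a_n at x^n.
6 y(x) contributes 6 a_n at x^n.
Matching x^n: (n+2)(n+1) a_{n+2} + (n(n-1) + 4 n + 6) a_n = 0.
Thus a_{n+2} = (-n(n-1) - 4 n - 6) / ((n+1)(n+2)) * a_n.

Check with a_0 = 2, a_1 = 0 (apply the recurrence for n = 0, 1, 2, 3): a_0 = 2, a_1 = 0, a_2 = -6, a_3 = 0, a_4 = 8, a_5 = 0.

a_(n+2) = (-n(n-1) - 4 n - 6) / ((n+1)(n+2)) * a_n; check: a_0 = 2, a_1 = 0, a_2 = -6, a_3 = 0, a_4 = 8, a_5 = 0


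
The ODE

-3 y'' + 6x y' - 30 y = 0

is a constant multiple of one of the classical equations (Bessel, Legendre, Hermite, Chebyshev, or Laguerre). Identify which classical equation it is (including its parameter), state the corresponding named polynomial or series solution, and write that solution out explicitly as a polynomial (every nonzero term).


All three coefficients share the factor -3; dividing through by -3 gives  y'' - 2x y' + 10 y = 0.
This matches the Hermite equation y'' - 2x y' + 2n y = 0 with 2n = 10, so n = 5; the polynomial solution is H_5(x).
With y = sum_k a_k x^k, matching x^k gives (k+2)(k+1) a_{k+2} = 2(k - n) a_k = 2(k - 5) a_k. The right side vanishes at k = 5, so the series with the parity of 5 terminates at degree 5.
Standard normalization: leading coefficient of H_n is 2^n, so a_5 = 2^5 = 32. Work downward with a_k = (k+1)(k+2) a_{k+2} / (2(k - n)):
  a_3 = (4)(5)(32) / (2(3 - 5)) = 640/(-4) = -160
  a_1 = (2)(3)(-160) / (2(1 - 5)) = -960/(-8) = 120
Hence H_5(x) = 32 x^5 - 160 x^3 + 120 x.

H_5(x); series = 32 x^5 - 160 x^3 + 120 x


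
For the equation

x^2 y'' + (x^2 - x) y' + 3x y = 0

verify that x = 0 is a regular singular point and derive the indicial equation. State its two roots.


Divide by x^2 to reach normal form y'' + P_1(x) y' + P_2(x) y = 0 with P_1(x) = 1 - 1/x and P_2(x) = 3/x.
x = 0 is a singular point because the y'-coefficient 1 - 1/x has a pole at x = 0 and the y-coefficient 3/x has a pole at x = 0.
It is a regular singular point because x P_1(x) = p(x) = x - 1 and x^2 P_2(x) = q(x) = 3x are polynomials, hence analytic at x = 0.
p(0) = -1,  q(0) = 0.
Indicial equation: r(r-1) + p(0) r + q(0) = 0, i.e. r^2 + (p(0) - 1) r + q(0) = 0, i.e. r^2 - 2 r = 0.
Discriminant: (-2)^2 - 4(0) = 4, so r = (2 ± 2)/2.
Solving: r_1 = 2, r_2 = 0.

indicial: r^2 - 2 r = 0; roots r_1 = 2, r_2 = 0


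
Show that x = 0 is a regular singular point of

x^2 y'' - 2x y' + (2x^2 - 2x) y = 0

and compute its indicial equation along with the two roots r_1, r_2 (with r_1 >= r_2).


Divide by x^2 to reach normal form y'' + P_1(x) y' + P_2(x) y = 0 with P_1(x) = -2/x and P_2(x) = 2 - 2/x.
x = 0 is a singular point because the y'-coefficient -2/x has a pole at x = 0 and the y-coefficient 2 - 2/x has a pole at x = 0.
It is a regular singular point because x P_1(x) = p(x) = -2 and x^2 P_2(x) = q(x) = 2x^2 - 2x are polynomials, hence analytic at x = 0.
p(0) = -2,  q(0) = 0.
Indicial equation: r(r-1) + p(0) r + q(0) = 0, i.e. r^2 + (p(0) - 1) r + q(0) = 0, i.e. r^2 - 3 r = 0.
Discriminant: (-3)^2 - 4(0) = 9, so r = (3 ± 3)/2.
Solving: r_1 = 3, r_2 = 0.

indicial: r^2 - 3 r = 0; roots r_1 = 3, r_2 = 0


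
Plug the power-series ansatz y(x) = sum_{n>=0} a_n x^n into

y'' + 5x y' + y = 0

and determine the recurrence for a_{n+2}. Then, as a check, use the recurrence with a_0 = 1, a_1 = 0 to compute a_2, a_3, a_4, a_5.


Substitute y = sum_n a_n x^n.
y''(x) has coefficient (n+2)(n+1) a_{n+2} at x^n;
5 x y'(x) has coefficient 5 n a_n at x^n (shift);
y(x) has coefficient 1 a_n at x^n.
Matching x^n: (n+2)(n+1) a_{n+2} + (5n + 1) a_n = 0.
Thus a_{n+2} = (-5n - 1) / ((n+1)(n+2)) * a_n.

Check with a_0 = 1, a_1 = 0 (apply the recurrence for n = 0, 1, 2, 3): a_0 = 1, a_1 = 0, a_2 = -1/2, a_3 = 0, a_4 = 11/24, a_5 = 0.

a_(n+2) = (-5n - 1) / ((n+1)(n+2)) * a_n; check: a_0 = 1, a_1 = 0, a_2 = -1/2, a_3 = 0, a_4 = 11/24, a_5 = 0


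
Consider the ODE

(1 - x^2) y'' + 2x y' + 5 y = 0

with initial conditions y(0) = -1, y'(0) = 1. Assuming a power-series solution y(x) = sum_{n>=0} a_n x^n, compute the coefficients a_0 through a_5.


Ansatz: y(x) = sum_{n>=0} a_n x^n, so y'(x) = sum_{n>=1} n a_n x^(n-1) and y''(x) = sum_{n>=2} n(n-1) a_n x^(n-2).
Substitute into P(x) y'' + Q(x) y' + R(x) y = 0 with P(x) = 1 - x^2, Q(x) = 2x, R(x) = 5, and match powers of x.
Initial conditions: a_0 = -1, a_1 = 1.
Setting the coefficient of each power of x to zero and solving order by order (substituting the coefficients already found):
  x^0: 2 a_2 + 5 a_0 = 0  ->  2 a_2 = -5 a_0 = 5  ->  a_2 = 5/2
  x^1: 6 a_3 + 7 a_1 = 0  ->  6 a_3 = -7 a_1 = -7  ->  a_3 = -7/6
  x^2: 12 a_4 + 7 a_2 = 0  ->  12 a_4 = -7 a_2 = -35/2  ->  a_4 = -35/24
  x^3: 20 a_5 + 5 a_3 = 0  ->  20 a_5 = -5 a_3 = 35/6  ->  a_5 = 7/24
Truncated series: y(x) = -1 + x + (5/2) x^2 - (7/6) x^3 - (35/24) x^4 + (7/24) x^5 + O(x^6).

a_0 = -1; a_1 = 1; a_2 = 5/2; a_3 = -7/6; a_4 = -35/24; a_5 = 7/24


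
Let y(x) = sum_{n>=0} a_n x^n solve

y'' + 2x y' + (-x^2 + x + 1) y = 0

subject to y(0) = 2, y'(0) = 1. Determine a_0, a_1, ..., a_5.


Ansatz: y(x) = sum_{n>=0} a_n x^n, so y'(x) = sum_{n>=1} n a_n x^(n-1) and y''(x) = sum_{n>=2} n(n-1) a_n x^(n-2).
Substitute into P(x) y'' + Q(x) y' + R(x) y = 0 with P(x) = 1, Q(x) = 2x, R(x) = -x^2 + x + 1, and match powers of x.
Initial conditions: a_0 = 2, a_1 = 1.
Setting the coefficient of each power of x to zero and solving order by order (substituting the coefficients already found):
  x^0: 2 a_2 + a_0 = 0  ->  2 a_2 = -a_0 = -2  ->  a_2 = -1
  x^1: 6 a_3 + 3 a_1 + a_0 = 0  ->  6 a_3 = -3 a_1 - a_0 = -5  ->  a_3 = -5/6
  x^2: 12 a_4 + 5 a_2 + a_1 - a_0 = 0  ->  12 a_4 = -5 a_2 - a_1 + a_0 = 6  ->  a_4 = 1/2
  x^3: 20 a_5 + 7 a_3 + a_2 - a_1 = 0  ->  20 a_5 = -7 a_3 - a_2 + a_1 = 47/6  ->  a_5 = 47/120
Truncated series: y(x) = 2 + x - x^2 - (5/6) x^3 + (1/2) x^4 + (47/120) x^5 + O(x^6).

a_0 = 2; a_1 = 1; a_2 = -1; a_3 = -5/6; a_4 = 1/2; a_5 = 47/120


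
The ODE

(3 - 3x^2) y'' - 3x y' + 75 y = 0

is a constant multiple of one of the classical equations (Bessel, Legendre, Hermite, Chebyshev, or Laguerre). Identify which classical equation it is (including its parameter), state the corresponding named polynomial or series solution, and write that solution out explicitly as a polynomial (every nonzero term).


All three coefficients share the factor 3; dividing through by 3 gives  (1 - x^2) y'' - x y' + 25 y = 0.
This matches the Chebyshev equation (1 - x^2) y'' - x y' + n^2 y = 0 (note the -x y' term, not -2x y') with n^2 = 25, so n = 5; the polynomial solution is T_5(x).
With y = sum_k a_k x^k, matching x^k gives (k+2)(k+1) a_{k+2} = (k^2 - n^2) a_k = (k - 5)(k + 5) a_k. The right side vanishes at k = 5, so the series with the parity of 5 terminates at degree 5.
Standard normalization: leading coefficient of T_n is 2^(n-1), so a_5 = 2^4 = 16. Work downward with a_k = (k+1)(k+2) a_{k+2} / ((k - 5)(k + 5)):
  a_3 = (4)(5)(16) / ((3 - 5)(3 + 5)) = 320/(-16) = -20
  a_1 = (2)(3)(-20) / ((1 - 5)(1 + 5)) = -120/(-24) = 5
Hence T_5(x) = 16 x^5 - 20 x^3 + 5 x.

T_5(x); series = 16 x^5 - 20 x^3 + 5 x


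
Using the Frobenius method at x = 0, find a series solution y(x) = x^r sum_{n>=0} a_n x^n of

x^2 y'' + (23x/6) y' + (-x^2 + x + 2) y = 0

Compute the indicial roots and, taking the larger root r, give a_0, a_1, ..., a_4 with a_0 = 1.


Write in Frobenius form y'' + (p(x)/x) y' + (q(x)/x^2) y = 0:
  p(x) = 23/6,  q(x) = -x^2 + x + 2.
Indicial equation: r(r-1) + (23/6) r + (2) = 0 -> roots r_1 = -4/3, r_2 = -3/2.
Take r = r_1 = -4/3. Let y(x) = x^r sum_{n>=0} a_n x^n with a_0 = 1.
Substitute y = x^r sum a_n x^n and match x^{r+n}. The recurrence is
  D(n) a_n + 1 a_{n-1} - 1 a_{n-2} = 0,  where D(n) = (r+n)(r+n-1) + (23/6)(r+n) + (2).
  a_n = [-1 a_{n-1} + 1 a_{n-2}] / D(n).
Since the indicial polynomial factors as (r - r_1)(r - r_2), D(n) = (r_1 + n - r_1)(r_1 + n - r_2) = n(n + 1/6).
Evaluating step by step (a_0 = 1):
  n = 1: D(1) = 1(1 + 1/6) = 7/6; numerator = -1(1) = -1; a_1 = (-1)/(7/6) = -6/7
  n = 2: D(2) = 2(2 + 1/6) = 13/3; numerator = -1(-6/7) + 1(1) = 13/7; a_2 = (13/7)/(13/3) = 3/7
  n = 3: D(3) = 3(3 + 1/6) = 19/2; numerator = -1(3/7) + 1(-6/7) = -9/7; a_3 = (-9/7)/(19/2) = -18/133
  n = 4: D(4) = 4(4 + 1/6) = 50/3; numerator = -1(-18/133) + 1(3/7) = 75/133; a_4 = (75/133)/(50/3) = 9/266

r = -4/3; a_0 = 1; a_1 = -6/7; a_2 = 3/7; a_3 = -18/133; a_4 = 9/266


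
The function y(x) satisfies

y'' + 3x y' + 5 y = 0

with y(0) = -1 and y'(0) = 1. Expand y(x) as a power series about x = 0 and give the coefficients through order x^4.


Ansatz: y(x) = sum_{n>=0} a_n x^n, so y'(x) = sum_{n>=1} n a_n x^(n-1) and y''(x) = sum_{n>=2} n(n-1) a_n x^(n-2).
Substitute into P(x) y'' + Q(x) y' + R(x) y = 0 with P(x) = 1, Q(x) = 3x, R(x) = 5, and match powers of x.
Initial conditions: a_0 = -1, a_1 = 1.
Setting the coefficient of each power of x to zero and solving order by order (substituting the coefficients already found):
  x^0: 2 a_2 + 5 a_0 = 0  ->  2 a_2 = -5 a_0 = 5  ->  a_2 = 5/2
  x^1: 6 a_3 + 8 a_1 = 0  ->  6 a_3 = -8 a_1 = -8  ->  a_3 = -4/3
  x^2: 12 a_4 + 11 a_2 = 0  ->  12 a_4 = -11 a_2 = -55/2  ->  a_4 = -55/24
Truncated series: y(x) = -1 + x + (5/2) x^2 - (4/3) x^3 - (55/24) x^4 + O(x^5).

a_0 = -1; a_1 = 1; a_2 = 5/2; a_3 = -4/3; a_4 = -55/24


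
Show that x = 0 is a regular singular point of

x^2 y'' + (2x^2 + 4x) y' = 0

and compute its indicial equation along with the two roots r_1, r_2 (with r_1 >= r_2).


Divide by x^2 to reach normal form y'' + P_1(x) y' + P_2(x) y = 0 with P_1(x) = 2 + 4/x and P_2(x) = 0.
x = 0 is a singular point because the y'-coefficient 2 + 4/x has a pole at x = 0.
It is a regular singular point because x P_1(x) = p(x) = 2x + 4 and x^2 P_2(x) = q(x) = 0 are polynomials, hence analytic at x = 0.
p(0) = 4,  q(0) = 0.
Indicial equation: r(r-1) + p(0) r + q(0) = 0, i.e. r^2 + (p(0) - 1) r + q(0) = 0, i.e. r^2 + 3 r = 0.
Discriminant: (3)^2 - 4(0) = 9, so r = (-3 ± 3)/2.
Solving: r_1 = 0, r_2 = -3.

indicial: r^2 + 3 r = 0; roots r_1 = 0, r_2 = -3


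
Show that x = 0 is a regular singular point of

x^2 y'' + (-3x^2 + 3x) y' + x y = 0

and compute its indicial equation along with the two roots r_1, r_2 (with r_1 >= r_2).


Divide by x^2 to reach normal form y'' + P_1(x) y' + P_2(x) y = 0 with P_1(x) = -3 + 3/x and P_2(x) = 1/x.
x = 0 is a singular point because the y'-coefficient -3 + 3/x has a pole at x = 0 and the y-coefficient 1/x has a pole at x = 0.
It is a regular singular point because x P_1(x) = p(x) = 3 - 3x and x^2 P_2(x) = q(x) = x are polynomials, hence analytic at x = 0.
p(0) = 3,  q(0) = 0.
Indicial equation: r(r-1) + p(0) r + q(0) = 0, i.e. r^2 + (p(0) - 1) r + q(0) = 0, i.e. r^2 + 2 r = 0.
Discriminant: (2)^2 - 4(0) = 4, so r = (-2 ± 2)/2.
Solving: r_1 = 0, r_2 = -2.

indicial: r^2 + 2 r = 0; roots r_1 = 0, r_2 = -2


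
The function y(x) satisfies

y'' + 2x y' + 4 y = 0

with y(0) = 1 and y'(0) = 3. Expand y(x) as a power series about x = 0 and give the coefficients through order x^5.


Ansatz: y(x) = sum_{n>=0} a_n x^n, so y'(x) = sum_{n>=1} n a_n x^(n-1) and y''(x) = sum_{n>=2} n(n-1) a_n x^(n-2).
Substitute into P(x) y'' + Q(x) y' + R(x) y = 0 with P(x) = 1, Q(x) = 2x, R(x) = 4, and match powers of x.
Initial conditions: a_0 = 1, a_1 = 3.
Setting the coefficient of each power of x to zero and solving order by order (substituting the coefficients already found):
  x^0: 2 a_2 + 4 a_0 = 0  ->  2 a_2 = -4 a_0 = -4  ->  a_2 = -2
  x^1: 6 a_3 + 6 a_1 = 0  ->  6 a_3 = -6 a_1 = -18  ->  a_3 = -3
  x^2: 12 a_4 + 8 a_2 = 0  ->  12 a_4 = -8 a_2 = 16  ->  a_4 = 4/3
  x^3: 20 a_5 + 10 a_3 = 0  ->  20 a_5 = -10 a_3 = 30  ->  a_5 = 3/2
Truncated series: y(x) = 1 + 3 x - 2 x^2 - 3 x^3 + (4/3) x^4 + (3/2) x^5 + O(x^6).

a_0 = 1; a_1 = 3; a_2 = -2; a_3 = -3; a_4 = 4/3; a_5 = 3/2


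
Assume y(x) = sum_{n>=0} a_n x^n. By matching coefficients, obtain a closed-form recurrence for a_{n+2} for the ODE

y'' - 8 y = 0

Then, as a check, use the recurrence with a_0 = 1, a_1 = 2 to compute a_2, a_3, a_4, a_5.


Substitute y = sum_n a_n x^n into y'' + (const) y = 0.
y''(x) = sum_{n>=0} (n+2)(n+1) a_{n+2} x^n.
The ODE becomes sum_n [(n+2)(n+1) a_{n+2} - 8 a_n] x^n = 0.
Setting each coefficient to zero gives the recurrence:
  (n+2)(n+1) a_{n+2} - 8 a_n = 0,
  a_{n+2} = 8 / ((n+1)(n+2)) a_n.

Check with a_0 = 1, a_1 = 2 (apply the recurrence for n = 0, 1, 2, 3): a_0 = 1, a_1 = 2, a_2 = 4, a_3 = 8/3, a_4 = 8/3, a_5 = 16/15.

a_{n+2} = 8/((n+1)(n+2)) * a_n; check: a_0 = 1, a_1 = 2, a_2 = 4, a_3 = 8/3, a_4 = 8/3, a_5 = 16/15


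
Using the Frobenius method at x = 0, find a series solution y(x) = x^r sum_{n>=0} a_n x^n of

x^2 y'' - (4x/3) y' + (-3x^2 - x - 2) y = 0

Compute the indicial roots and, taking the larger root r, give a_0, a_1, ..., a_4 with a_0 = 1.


Write in Frobenius form y'' + (p(x)/x) y' + (q(x)/x^2) y = 0:
  p(x) = -4/3,  q(x) = -3x^2 - x - 2.
Indicial equation: r(r-1) + (-4/3) r + (-2) = 0 -> roots r_1 = 3, r_2 = -2/3.
Take r = r_1 = 3. Let y(x) = x^r sum_{n>=0} a_n x^n with a_0 = 1.
Substitute y = x^r sum a_n x^n and match x^{r+n}. The recurrence is
  D(n) a_n - 1 a_{n-1} - 3 a_{n-2} = 0,  where D(n) = (r+n)(r+n-1) + (-4/3)(r+n) + (-2).
  a_n = [1 a_{n-1} + 3 a_{n-2}] / D(n).
Since the indicial polynomial factors as (r - r_1)(r - r_2), D(n) = (r_1 + n - r_1)(r_1 + n - r_2) = n(n + 11/3).
Evaluating step by step (a_0 = 1):
  n = 1: D(1) = 1(1 + 11/3) = 14/3; numerator = 1(1) = 1; a_1 = (1)/(14/3) = 3/14
  n = 2: D(2) = 2(2 + 11/3) = 34/3; numerator = 1(3/14) + 3(1) = 45/14; a_2 = (45/14)/(34/3) = 135/476
  n = 3: D(3) = 3(3 + 11/3) = 20; numerator = 1(135/476) + 3(3/14) = 63/68; a_3 = (63/68)/(20) = 63/1360
  n = 4: D(4) = 4(4 + 11/3) = 92/3; numerator = 1(63/1360) + 3(135/476) = 8541/9520; a_4 = (8541/9520)/(92/3) = 25623/875840

r = 3; a_0 = 1; a_1 = 3/14; a_2 = 135/476; a_3 = 63/1360; a_4 = 25623/875840


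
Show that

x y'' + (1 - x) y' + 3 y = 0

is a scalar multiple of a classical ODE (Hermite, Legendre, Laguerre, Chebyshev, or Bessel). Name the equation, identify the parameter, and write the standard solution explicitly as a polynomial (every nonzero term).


The equation is already in a standard form:  x y'' + (1 - x) y' + 3 y = 0.
This matches the Laguerre equation x y'' + (1 - x) y' + n y = 0 with n = 3; the polynomial solution is L_3(x).
With y = sum_k a_k x^k, matching x^k gives (k+1)k a_{k+1} + (k+1) a_{k+1} - k a_k + n a_k = 0, i.e. (k+1)^2 a_{k+1} = (k - n) a_k = (k - 3) a_k. The right side vanishes at k = 3, so the series terminates at degree 3.
Standard normalization L_n(0) = 1 gives a_0 = 1. Work upward with a_{k+1} = (k - 3) a_k / (k+1)^2:
  a_1 = (0 - 3)(1) / 1^2 = -3/1 = -3
  a_2 = (1 - 3)(-3) / 2^2 = 6/4 = 3/2
  a_3 = (2 - 3)(3/2) / 3^2 = (-3/2)/9 = -1/6
Hence L_3(x) = -x^3/6 + 3 x^2/2 - 3 x + 1.

L_3(x); series = -x^3/6 + 3 x^2/2 - 3 x + 1


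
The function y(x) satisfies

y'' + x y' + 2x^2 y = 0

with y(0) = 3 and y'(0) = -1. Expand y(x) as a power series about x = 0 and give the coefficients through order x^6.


Ansatz: y(x) = sum_{n>=0} a_n x^n, so y'(x) = sum_{n>=1} n a_n x^(n-1) and y''(x) = sum_{n>=2} n(n-1) a_n x^(n-2).
Substitute into P(x) y'' + Q(x) y' + R(x) y = 0 with P(x) = 1, Q(x) = x, R(x) = 2x^2, and match powers of x.
Initial conditions: a_0 = 3, a_1 = -1.
Setting the coefficient of each power of x to zero and solving order by order (substituting the coefficients already found):
  x^0: 2 a_2 = 0  ->  a_2 = 0
  x^1: 6 a_3 + a_1 = 0  ->  6 a_3 = -a_1 = 1  ->  a_3 = 1/6
  x^2: 12 a_4 + 2 a_2 + 2 a_0 = 0  ->  12 a_4 = -2 a_2 - 2 a_0 = -6  ->  a_4 = -1/2
  x^3: 20 a_5 + 3 a_3 + 2 a_1 = 0  ->  20 a_5 = -3 a_3 - 2 a_1 = 3/2  ->  a_5 = 3/40
  x^4: 30 a_6 + 4 a_4 + 2 a_2 = 0  ->  30 a_6 = -4 a_4 - 2 a_2 = 2  ->  a_6 = 1/15
Truncated series: y(x) = 3 - x + (1/6) x^3 - (1/2) x^4 + (3/40) x^5 + (1/15) x^6 + O(x^7).

a_0 = 3; a_1 = -1; a_2 = 0; a_3 = 1/6; a_4 = -1/2; a_5 = 3/40; a_6 = 1/15


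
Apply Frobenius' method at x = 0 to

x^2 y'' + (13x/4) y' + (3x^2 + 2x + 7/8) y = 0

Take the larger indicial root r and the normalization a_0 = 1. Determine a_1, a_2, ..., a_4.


Write in Frobenius form y'' + (p(x)/x) y' + (q(x)/x^2) y = 0:
  p(x) = 13/4,  q(x) = 3x^2 + 2x + 7/8.
Indicial equation: r(r-1) + (13/4) r + (7/8) = 0 -> roots r_1 = -1/2, r_2 = -7/4.
Take r = r_1 = -1/2. Let y(x) = x^r sum_{n>=0} a_n x^n with a_0 = 1.
Substitute y = x^r sum a_n x^n and match x^{r+n}. The recurrence is
  D(n) a_n + 2 a_{n-1} + 3 a_{n-2} = 0,  where D(n) = (r+n)(r+n-1) + (13/4)(r+n) + (7/8).
  a_n = [-2 a_{n-1} - 3 a_{n-2}] / D(n).
Since the indicial polynomial factors as (r - r_1)(r - r_2), D(n) = (r_1 + n - r_1)(r_1 + n - r_2) = n(n + 5/4).
Evaluating step by step (a_0 = 1):
  n = 1: D(1) = 1(1 + 5/4) = 9/4; numerator = -2(1) = -2; a_1 = (-2)/(9/4) = -8/9
  n = 2: D(2) = 2(2 + 5/4) = 13/2; numerator = -2(-8/9) - 3(1) = -11/9; a_2 = (-11/9)/(13/2) = -22/117
  n = 3: D(3) = 3(3 + 5/4) = 51/4; numerator = -2(-22/117) - 3(-8/9) = 356/117; a_3 = (356/117)/(51/4) = 1424/5967
  n = 4: D(4) = 4(4 + 5/4) = 21; numerator = -2(1424/5967) - 3(-22/117) = 518/5967; a_4 = (518/5967)/(21) = 74/17901

r = -1/2; a_0 = 1; a_1 = -8/9; a_2 = -22/117; a_3 = 1424/5967; a_4 = 74/17901


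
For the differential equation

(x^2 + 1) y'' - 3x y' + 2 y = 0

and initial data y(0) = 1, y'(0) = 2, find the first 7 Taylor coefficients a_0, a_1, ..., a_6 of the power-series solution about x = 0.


Ansatz: y(x) = sum_{n>=0} a_n x^n, so y'(x) = sum_{n>=1} n a_n x^(n-1) and y''(x) = sum_{n>=2} n(n-1) a_n x^(n-2).
Substitute into P(x) y'' + Q(x) y' + R(x) y = 0 with P(x) = x^2 + 1, Q(x) = -3x, R(x) = 2, and match powers of x.
Initial conditions: a_0 = 1, a_1 = 2.
Setting the coefficient of each power of x to zero and solving order by order (substituting the coefficients already found):
  x^0: 2 a_2 + 2 a_0 = 0  ->  2 a_2 = -2 a_0 = -2  ->  a_2 = -1
  x^1: 6 a_3 - a_1 = 0  ->  6 a_3 = a_1 = 2  ->  a_3 = 1/3
  x^2: 12 a_4 - 2 a_2 = 0  ->  12 a_4 = 2 a_2 = -2  ->  a_4 = -1/6
  x^3: 20 a_5 - a_3 = 0  ->  20 a_5 = a_3 = 1/3  ->  a_5 = 1/60
  x^4: 30 a_6 + 2 a_4 = 0  ->  30 a_6 = -2 a_4 = 1/3  ->  a_6 = 1/90
Truncated series: y(x) = 1 + 2 x - x^2 + (1/3) x^3 - (1/6) x^4 + (1/60) x^5 + (1/90) x^6 + O(x^7).

a_0 = 1; a_1 = 2; a_2 = -1; a_3 = 1/3; a_4 = -1/6; a_5 = 1/60; a_6 = 1/90


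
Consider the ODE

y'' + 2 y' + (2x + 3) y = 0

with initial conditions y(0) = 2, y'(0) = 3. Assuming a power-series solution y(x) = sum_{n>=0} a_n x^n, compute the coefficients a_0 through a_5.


Ansatz: y(x) = sum_{n>=0} a_n x^n, so y'(x) = sum_{n>=1} n a_n x^(n-1) and y''(x) = sum_{n>=2} n(n-1) a_n x^(n-2).
Substitute into P(x) y'' + Q(x) y' + R(x) y = 0 with P(x) = 1, Q(x) = 2, R(x) = 2x + 3, and match powers of x.
Initial conditions: a_0 = 2, a_1 = 3.
Setting the coefficient of each power of x to zero and solving order by order (substituting the coefficients already found):
  x^0: 2 a_2 + 2 a_1 + 3 a_0 = 0  ->  2 a_2 = -2 a_1 - 3 a_0 = -12  ->  a_2 = -6
  x^1: 6 a_3 + 4 a_2 + 3 a_1 + 2 a_0 = 0  ->  6 a_3 = -4 a_2 - 3 a_1 - 2 a_0 = 11  ->  a_3 = 11/6
  x^2: 12 a_4 + 6 a_3 + 3 a_2 + 2 a_1 = 0  ->  12 a_4 = -6 a_3 - 3 a_2 - 2 a_1 = 1  ->  a_4 = 1/12
  x^3: 20 a_5 + 8 a_4 + 3 a_3 + 2 a_2 = 0  ->  20 a_5 = -8 a_4 - 3 a_3 - 2 a_2 = 35/6  ->  a_5 = 7/24
Truncated series: y(x) = 2 + 3 x - 6 x^2 + (11/6) x^3 + (1/12) x^4 + (7/24) x^5 + O(x^6).

a_0 = 2; a_1 = 3; a_2 = -6; a_3 = 11/6; a_4 = 1/12; a_5 = 7/24


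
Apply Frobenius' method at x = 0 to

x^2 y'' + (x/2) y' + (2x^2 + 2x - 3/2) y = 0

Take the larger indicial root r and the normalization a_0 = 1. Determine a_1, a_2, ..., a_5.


Write in Frobenius form y'' + (p(x)/x) y' + (q(x)/x^2) y = 0:
  p(x) = 1/2,  q(x) = 2x^2 + 2x - 3/2.
Indicial equation: r(r-1) + (1/2) r + (-3/2) = 0 -> roots r_1 = 3/2, r_2 = -1.
Take r = r_1 = 3/2. Let y(x) = x^r sum_{n>=0} a_n x^n with a_0 = 1.
Substitute y = x^r sum a_n x^n and match x^{r+n}. The recurrence is
  D(n) a_n + 2 a_{n-1} + 2 a_{n-2} = 0,  where D(n) = (r+n)(r+n-1) + (1/2)(r+n) + (-3/2).
  a_n = [-2 a_{n-1} - 2 a_{n-2}] / D(n).
Since the indicial polynomial factors as (r - r_1)(r - r_2), D(n) = (r_1 + n - r_1)(r_1 + n - r_2) = n(n + 5/2).
Evaluating step by step (a_0 = 1):
  n = 1: D(1) = 1(1 + 5/2) = 7/2; numerator = -2(1) = -2; a_1 = (-2)/(7/2) = -4/7
  n = 2: D(2) = 2(2 + 5/2) = 9; numerator = -2(-4/7) - 2(1) = -6/7; a_2 = (-6/7)/(9) = -2/21
  n = 3: D(3) = 3(3 + 5/2) = 33/2; numerator = -2(-2/21) - 2(-4/7) = 4/3; a_3 = (4/3)/(33/2) = 8/99
  n = 4: D(4) = 4(4 + 5/2) = 26; numerator = -2(8/99) - 2(-2/21) = 20/693; a_4 = (20/693)/(26) = 10/9009
  n = 5: D(5) = 5(5 + 5/2) = 75/2; numerator = -2(10/9009) - 2(8/99) = -164/1001; a_5 = (-164/1001)/(75/2) = -328/75075

r = 3/2; a_0 = 1; a_1 = -4/7; a_2 = -2/21; a_3 = 8/99; a_4 = 10/9009; a_5 = -328/75075


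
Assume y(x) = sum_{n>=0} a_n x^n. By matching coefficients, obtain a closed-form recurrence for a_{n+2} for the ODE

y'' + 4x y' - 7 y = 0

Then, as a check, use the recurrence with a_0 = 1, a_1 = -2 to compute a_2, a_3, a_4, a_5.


Substitute y = sum_n a_n x^n.
y''(x) has coefficient (n+2)(n+1) a_{n+2} at x^n;
4 x y'(x) has coefficient 4 n a_n at x^n (shift);
-7 y(x) has coefficient -7 a_n at x^n.
Matching x^n: (n+2)(n+1) a_{n+2} + (4n - 7) a_n = 0.
Thus a_{n+2} = (-4n + 7) / ((n+1)(n+2)) * a_n.

Check with a_0 = 1, a_1 = -2 (apply the recurrence for n = 0, 1, 2, 3): a_0 = 1, a_1 = -2, a_2 = 7/2, a_3 = -1, a_4 = -7/24, a_5 = 1/4.

a_(n+2) = (-4n + 7) / ((n+1)(n+2)) * a_n; check: a_0 = 1, a_1 = -2, a_2 = 7/2, a_3 = -1, a_4 = -7/24, a_5 = 1/4


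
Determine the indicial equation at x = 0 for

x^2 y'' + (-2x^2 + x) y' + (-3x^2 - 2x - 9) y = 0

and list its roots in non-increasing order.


Divide by x^2 to reach normal form y'' + P_1(x) y' + P_2(x) y = 0 with P_1(x) = -2 + 1/x and P_2(x) = -3 - 2/x - 9/x^2.
x = 0 is a singular point because the y'-coefficient -2 + 1/x has a pole at x = 0 and the y-coefficient -3 - 2/x - 9/x^2 has a pole at x = 0.
It is a regular singular point because x P_1(x) = p(x) = 1 - 2x and x^2 P_2(x) = q(x) = -3x^2 - 2x - 9 are polynomials, hence analytic at x = 0.
p(0) = 1,  q(0) = -9.
Indicial equation: r(r-1) + p(0) r + q(0) = 0, i.e. r^2 + (p(0) - 1) r + q(0) = 0, i.e. r^2 - 9 = 0.
Discriminant: (0)^2 - 4(-9) = 36, so r = (0 ± 6)/2.
Solving: r_1 = 3, r_2 = -3.

indicial: r^2 - 9 = 0; roots r_1 = 3, r_2 = -3


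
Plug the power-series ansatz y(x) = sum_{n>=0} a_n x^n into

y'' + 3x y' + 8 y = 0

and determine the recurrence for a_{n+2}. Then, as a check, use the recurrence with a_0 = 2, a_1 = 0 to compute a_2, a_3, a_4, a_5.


Substitute y = sum_n a_n x^n.
y''(x) has coefficient (n+2)(n+1) a_{n+2} at x^n;
3 x y'(x) has coefficient 3 n a_n at x^n (shift);
8 y(x) has coefficient 8 a_n at x^n.
Matching x^n: (n+2)(n+1) a_{n+2} + (3n + 8) a_n = 0.
Thus a_{n+2} = (-3n - 8) / ((n+1)(n+2)) * a_n.

Check with a_0 = 2, a_1 = 0 (apply the recurrence for n = 0, 1, 2, 3): a_0 = 2, a_1 = 0, a_2 = -8, a_3 = 0, a_4 = 28/3, a_5 = 0.

a_(n+2) = (-3n - 8) / ((n+1)(n+2)) * a_n; check: a_0 = 2, a_1 = 0, a_2 = -8, a_3 = 0, a_4 = 28/3, a_5 = 0


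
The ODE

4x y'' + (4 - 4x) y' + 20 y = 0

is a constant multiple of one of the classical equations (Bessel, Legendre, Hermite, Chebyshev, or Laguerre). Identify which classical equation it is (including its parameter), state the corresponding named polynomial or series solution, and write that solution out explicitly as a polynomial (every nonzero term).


All three coefficients share the factor 4; dividing through by 4 gives  x y'' + (1 - x) y' + 5 y = 0.
This matches the Laguerre equation x y'' + (1 - x) y' + n y = 0 with n = 5; the polynomial solution is L_5(x).
With y = sum_k a_k x^k, matching x^k gives (k+1)k a_{k+1} + (k+1) a_{k+1} - k a_k + n a_k = 0, i.e. (k+1)^2 a_{k+1} = (k - n) a_k = (k - 5) a_k. The right side vanishes at k = 5, so the series terminates at degree 5.
Standard normalization L_n(0) = 1 gives a_0 = 1. Work upward with a_{k+1} = (k - 5) a_k / (k+1)^2:
  a_1 = (0 - 5)(1) / 1^2 = -5/1 = -5
  a_2 = (1 - 5)(-5) / 2^2 = 20/4 = 5
  a_3 = (2 - 5)(5) / 3^2 = -15/9 = -5/3
  a_4 = (3 - 5)(-5/3) / 4^2 = (10/3)/16 = 5/24
  a_5 = (4 - 5)(5/24) / 5^2 = (-5/24)/25 = -1/120
Hence L_5(x) = -x^5/120 + 5 x^4/24 - 5 x^3/3 + 5 x^2 - 5 x + 1.

L_5(x); series = -x^5/120 + 5 x^4/24 - 5 x^3/3 + 5 x^2 - 5 x + 1


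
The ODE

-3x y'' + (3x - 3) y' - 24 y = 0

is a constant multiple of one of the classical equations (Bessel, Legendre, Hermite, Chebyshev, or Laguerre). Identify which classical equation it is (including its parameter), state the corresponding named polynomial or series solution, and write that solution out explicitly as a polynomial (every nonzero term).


All three coefficients share the factor -3; dividing through by -3 gives  x y'' + (1 - x) y' + 8 y = 0.
This matches the Laguerre equation x y'' + (1 - x) y' + n y = 0 with n = 8; the polynomial solution is L_8(x).
With y = sum_k a_k x^k, matching x^k gives (k+1)k a_{k+1} + (k+1) a_{k+1} - k a_k + n a_k = 0, i.e. (k+1)^2 a_{k+1} = (k - n) a_k = (k - 8) a_k. The right side vanishes at k = 8, so the series terminates at degree 8.
Standard normalization L_n(0) = 1 gives a_0 = 1. Work upward with a_{k+1} = (k - 8) a_k / (k+1)^2:
  a_1 = (0 - 8)(1) / 1^2 = -8/1 = -8
  a_2 = (1 - 8)(-8) / 2^2 = 56/4 = 14
  a_3 = (2 - 8)(14) / 3^2 = -84/9 = -28/3
  a_4 = (3 - 8)(-28/3) / 4^2 = (140/3)/16 = 35/12
  a_5 = (4 - 8)(35/12) / 5^2 = (-35/3)/25 = -7/15
  a_6 = (5 - 8)(-7/15) / 6^2 = (7/5)/36 = 7/180
  a_7 = (6 - 8)(7/180) / 7^2 = (-7/90)/49 = -1/630
  a_8 = (7 - 8)(-1/630) / 8^2 = (1/630)/64 = 1/40320
Hence L_8(x) = x^8/40320 - x^7/630 + 7 x^6/180 - 7 x^5/15 + 35 x^4/12 - 28 x^3/3 + 14 x^2 - 8 x + 1.

L_8(x); series = x^8/40320 - x^7/630 + 7 x^6/180 - 7 x^5/15 + 35 x^4/12 - 28 x^3/3 + 14 x^2 - 8 x + 1


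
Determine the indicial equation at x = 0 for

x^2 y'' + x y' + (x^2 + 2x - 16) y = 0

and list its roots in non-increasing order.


Divide by x^2 to reach normal form y'' + P_1(x) y' + P_2(x) y = 0 with P_1(x) = 1/x and P_2(x) = 1 + 2/x - 16/x^2.
x = 0 is a singular point because the y'-coefficient 1/x has a pole at x = 0 and the y-coefficient 1 + 2/x - 16/x^2 has a pole at x = 0.
It is a regular singular point because x P_1(x) = p(x) = 1 and x^2 P_2(x) = q(x) = x^2 + 2x - 16 are polynomials, hence analytic at x = 0.
p(0) = 1,  q(0) = -16.
Indicial equation: r(r-1) + p(0) r + q(0) = 0, i.e. r^2 + (p(0) - 1) r + q(0) = 0, i.e. r^2 - 16 = 0.
Discriminant: (0)^2 - 4(-16) = 64, so r = (0 ± 8)/2.
Solving: r_1 = 4, r_2 = -4.

indicial: r^2 - 16 = 0; roots r_1 = 4, r_2 = -4


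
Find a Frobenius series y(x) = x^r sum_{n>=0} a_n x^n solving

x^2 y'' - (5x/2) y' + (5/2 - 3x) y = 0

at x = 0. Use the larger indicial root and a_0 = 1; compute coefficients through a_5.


Write in Frobenius form y'' + (p(x)/x) y' + (q(x)/x^2) y = 0:
  p(x) = -5/2,  q(x) = 5/2 - 3x.
Indicial equation: r(r-1) + (-5/2) r + (5/2) = 0 -> roots r_1 = 5/2, r_2 = 1.
Take r = r_1 = 5/2. Let y(x) = x^r sum_{n>=0} a_n x^n with a_0 = 1.
Substitute y = x^r sum a_n x^n and match x^{r+n}. The recurrence is
  D(n) a_n - 3 a_{n-1} = 0,  where D(n) = (r+n)(r+n-1) + (-5/2)(r+n) + (5/2).
  a_n = 3 / D(n) * a_{n-1}.
Since the indicial polynomial factors as (r - r_1)(r - r_2), D(n) = (r_1 + n - r_1)(r_1 + n - r_2) = n(n + 3/2).
Evaluating step by step (a_0 = 1):
  n = 1: D(1) = 1(1 + 3/2) = 5/2; numerator = 3(1) = 3; a_1 = (3)/(5/2) = 6/5
  n = 2: D(2) = 2(2 + 3/2) = 7; numerator = 3(6/5) = 18/5; a_2 = (18/5)/(7) = 18/35
  n = 3: D(3) = 3(3 + 3/2) = 27/2; numerator = 3(18/35) = 54/35; a_3 = (54/35)/(27/2) = 4/35
  n = 4: D(4) = 4(4 + 3/2) = 22; numerator = 3(4/35) = 12/35; a_4 = (12/35)/(22) = 6/385
  n = 5: D(5) = 5(5 + 3/2) = 65/2; numerator = 3(6/385) = 18/385; a_5 = (18/385)/(65/2) = 36/25025

r = 5/2; a_0 = 1; a_1 = 6/5; a_2 = 18/35; a_3 = 4/35; a_4 = 6/385; a_5 = 36/25025


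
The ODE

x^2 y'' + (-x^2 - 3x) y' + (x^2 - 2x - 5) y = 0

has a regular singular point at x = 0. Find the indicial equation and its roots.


Divide by x^2 to reach normal form y'' + P_1(x) y' + P_2(x) y = 0 with P_1(x) = -1 - 3/x and P_2(x) = 1 - 2/x - 5/x^2.
x = 0 is a singular point because the y'-coefficient -1 - 3/x has a pole at x = 0 and the y-coefficient 1 - 2/x - 5/x^2 has a pole at x = 0.
It is a regular singular point because x P_1(x) = p(x) = -x - 3 and x^2 P_2(x) = q(x) = x^2 - 2x - 5 are polynomials, hence analytic at x = 0.
p(0) = -3,  q(0) = -5.
Indicial equation: r(r-1) + p(0) r + q(0) = 0, i.e. r^2 + (p(0) - 1) r + q(0) = 0, i.e. r^2 - 4 r - 5 = 0.
Discriminant: (-4)^2 - 4(-5) = 36, so r = (4 ± 6)/2.
Solving: r_1 = 5, r_2 = -1.

indicial: r^2 - 4 r - 5 = 0; roots r_1 = 5, r_2 = -1


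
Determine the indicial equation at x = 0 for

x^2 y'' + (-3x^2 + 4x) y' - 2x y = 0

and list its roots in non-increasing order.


Divide by x^2 to reach normal form y'' + P_1(x) y' + P_2(x) y = 0 with P_1(x) = -3 + 4/x and P_2(x) = -2/x.
x = 0 is a singular point because the y'-coefficient -3 + 4/x has a pole at x = 0 and the y-coefficient -2/x has a pole at x = 0.
It is a regular singular point because x P_1(x) = p(x) = 4 - 3x and x^2 P_2(x) = q(x) = -2x are polynomials, hence analytic at x = 0.
p(0) = 4,  q(0) = 0.
Indicial equation: r(r-1) + p(0) r + q(0) = 0, i.e. r^2 + (p(0) - 1) r + q(0) = 0, i.e. r^2 + 3 r = 0.
Discriminant: (3)^2 - 4(0) = 9, so r = (-3 ± 3)/2.
Solving: r_1 = 0, r_2 = -3.

indicial: r^2 + 3 r = 0; roots r_1 = 0, r_2 = -3


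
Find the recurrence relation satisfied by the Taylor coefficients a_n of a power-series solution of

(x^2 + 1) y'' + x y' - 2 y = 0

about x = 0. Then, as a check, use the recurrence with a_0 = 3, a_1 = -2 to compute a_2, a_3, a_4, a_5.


Substitute y = sum_n a_n x^n.
(1 + 1 x^2) y'' contributes (n+2)(n+1) a_{n+2} + n(n-1) a_n at x^n.
x y'(x) contributes n a_n at x^n.
-2 y(x) contributes -2 a_n at x^n.
Matching x^n: (n+2)(n+1) a_{n+2} + (n(n-1) + n - 2) a_n = 0.
Thus a_{n+2} = (-n(n-1) - n + 2) / ((n+1)(n+2)) * a_n.

Check with a_0 = 3, a_1 = -2 (apply the recurrence for n = 0, 1, 2, 3): a_0 = 3, a_1 = -2, a_2 = 3, a_3 = -1/3, a_4 = -1/2, a_5 = 7/60.

a_(n+2) = (-n(n-1) - n + 2) / ((n+1)(n+2)) * a_n; check: a_0 = 3, a_1 = -2, a_2 = 3, a_3 = -1/3, a_4 = -1/2, a_5 = 7/60


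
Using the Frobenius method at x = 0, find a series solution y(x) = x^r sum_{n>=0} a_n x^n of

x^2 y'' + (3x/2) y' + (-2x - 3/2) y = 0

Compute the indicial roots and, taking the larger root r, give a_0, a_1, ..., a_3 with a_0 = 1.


Write in Frobenius form y'' + (p(x)/x) y' + (q(x)/x^2) y = 0:
  p(x) = 3/2,  q(x) = -2x - 3/2.
Indicial equation: r(r-1) + (3/2) r + (-3/2) = 0 -> roots r_1 = 1, r_2 = -3/2.
Take r = r_1 = 1. Let y(x) = x^r sum_{n>=0} a_n x^n with a_0 = 1.
Substitute y = x^r sum a_n x^n and match x^{r+n}. The recurrence is
  D(n) a_n - 2 a_{n-1} = 0,  where D(n) = (r+n)(r+n-1) + (3/2)(r+n) + (-3/2).
  a_n = 2 / D(n) * a_{n-1}.
Since the indicial polynomial factors as (r - r_1)(r - r_2), D(n) = (r_1 + n - r_1)(r_1 + n - r_2) = n(n + 5/2).
Evaluating step by step (a_0 = 1):
  n = 1: D(1) = 1(1 + 5/2) = 7/2; numerator = 2(1) = 2; a_1 = (2)/(7/2) = 4/7
  n = 2: D(2) = 2(2 + 5/2) = 9; numerator = 2(4/7) = 8/7; a_2 = (8/7)/(9) = 8/63
  n = 3: D(3) = 3(3 + 5/2) = 33/2; numerator = 2(8/63) = 16/63; a_3 = (16/63)/(33/2) = 32/2079

r = 1; a_0 = 1; a_1 = 4/7; a_2 = 8/63; a_3 = 32/2079


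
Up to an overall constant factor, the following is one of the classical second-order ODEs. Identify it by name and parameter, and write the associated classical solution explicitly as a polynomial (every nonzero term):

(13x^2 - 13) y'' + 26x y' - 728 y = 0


All three coefficients share the factor -13; dividing through by -13 gives  (1 - x^2) y'' - 2x y' + 56 y = 0.
This matches the Legendre equation (1 - x^2) y'' - 2x y' + n(n+1) y = 0 (note the -2x y' term) with n(n+1) = 56, so n = 7; the polynomial solution is P_7(x).
With y = sum_k a_k x^k, matching x^k gives (k+2)(k+1) a_{k+2} = [k(k+1) - n(n+1)] a_k = (k - 7)(k + 8) a_k. The right side vanishes at k = 7, so the series with the parity of 7 terminates at degree 7.
Standard normalization (P_n(1) = 1): leading coefficient (2n)!/(2^n (n!)^2) = 87178291200/(128*25401600) = 429/16, so a_7 = 429/16. Work downward with a_k = (k+1)(k+2) a_{k+2} / ((k - 7)(k + 8)):
  a_5 = (6)(7)(429/16) / ((5 - 7)(5 + 8)) = (9009/8)/(-26) = -693/16
  a_3 = (4)(5)(-693/16) / ((3 - 7)(3 + 8)) = (-3465/4)/(-44) = 315/16
  a_1 = (2)(3)(315/16) / ((1 - 7)(1 + 8)) = (945/8)/(-54) = -35/16
Hence P_7(x) = 429 x^7/16 - 693 x^5/16 + 315 x^3/16 - 35 x/16.

P_7(x); series = 429 x^7/16 - 693 x^5/16 + 315 x^3/16 - 35 x/16


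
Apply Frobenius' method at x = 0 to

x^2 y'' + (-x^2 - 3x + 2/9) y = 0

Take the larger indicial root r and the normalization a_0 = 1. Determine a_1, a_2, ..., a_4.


Write in Frobenius form y'' + (p(x)/x) y' + (q(x)/x^2) y = 0:
  p(x) = 0,  q(x) = -x^2 - 3x + 2/9.
Indicial equation: r(r-1) + (0) r + (2/9) = 0 -> roots r_1 = 2/3, r_2 = 1/3.
Take r = r_1 = 2/3. Let y(x) = x^r sum_{n>=0} a_n x^n with a_0 = 1.
Substitute y = x^r sum a_n x^n and match x^{r+n}. The recurrence is
  D(n) a_n - 3 a_{n-1} - 1 a_{n-2} = 0,  where D(n) = (r+n)(r+n-1) + (0)(r+n) + (2/9).
  a_n = [3 a_{n-1} + 1 a_{n-2}] / D(n).
Since the indicial polynomial factors as (r - r_1)(r - r_2), D(n) = (r_1 + n - r_1)(r_1 + n - r_2) = n(n + 1/3).
Evaluating step by step (a_0 = 1):
  n = 1: D(1) = 1(1 + 1/3) = 4/3; numerator = 3(1) = 3; a_1 = (3)/(4/3) = 9/4
  n = 2: D(2) = 2(2 + 1/3) = 14/3; numerator = 3(9/4) + 1(1) = 31/4; a_2 = (31/4)/(14/3) = 93/56
  n = 3: D(3) = 3(3 + 1/3) = 10; numerator = 3(93/56) + 1(9/4) = 405/56; a_3 = (405/56)/(10) = 81/112
  n = 4: D(4) = 4(4 + 1/3) = 52/3; numerator = 3(81/112) + 1(93/56) = 429/112; a_4 = (429/112)/(52/3) = 99/448

r = 2/3; a_0 = 1; a_1 = 9/4; a_2 = 93/56; a_3 = 81/112; a_4 = 99/448


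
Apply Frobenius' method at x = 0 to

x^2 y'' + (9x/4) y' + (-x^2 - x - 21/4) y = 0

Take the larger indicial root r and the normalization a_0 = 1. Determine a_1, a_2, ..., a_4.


Write in Frobenius form y'' + (p(x)/x) y' + (q(x)/x^2) y = 0:
  p(x) = 9/4,  q(x) = -x^2 - x - 21/4.
Indicial equation: r(r-1) + (9/4) r + (-21/4) = 0 -> roots r_1 = 7/4, r_2 = -3.
Take r = r_1 = 7/4. Let y(x) = x^r sum_{n>=0} a_n x^n with a_0 = 1.
Substitute y = x^r sum a_n x^n and match x^{r+n}. The recurrence is
  D(n) a_n - 1 a_{n-1} - 1 a_{n-2} = 0,  where D(n) = (r+n)(r+n-1) + (9/4)(r+n) + (-21/4).
  a_n = [1 a_{n-1} + 1 a_{n-2}] / D(n).
Since the indicial polynomial factors as (r - r_1)(r - r_2), D(n) = (r_1 + n - r_1)(r_1 + n - r_2) = n(n + 19/4).
Evaluating step by step (a_0 = 1):
  n = 1: D(1) = 1(1 + 19/4) = 23/4; numerator = 1(1) = 1; a_1 = (1)/(23/4) = 4/23
  n = 2: D(2) = 2(2 + 19/4) = 27/2; numerator = 1(4/23) + 1(1) = 27/23; a_2 = (27/23)/(27/2) = 2/23
  n = 3: D(3) = 3(3 + 19/4) = 93/4; numerator = 1(2/23) + 1(4/23) = 6/23; a_3 = (6/23)/(93/4) = 8/713
  n = 4: D(4) = 4(4 + 19/4) = 35; numerator = 1(8/713) + 1(2/23) = 70/713; a_4 = (70/713)/(35) = 2/713

r = 7/4; a_0 = 1; a_1 = 4/23; a_2 = 2/23; a_3 = 8/713; a_4 = 2/713


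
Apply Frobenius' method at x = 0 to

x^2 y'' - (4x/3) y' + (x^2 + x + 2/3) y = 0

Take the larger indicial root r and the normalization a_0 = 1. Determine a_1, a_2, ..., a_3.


Write in Frobenius form y'' + (p(x)/x) y' + (q(x)/x^2) y = 0:
  p(x) = -4/3,  q(x) = x^2 + x + 2/3.
Indicial equation: r(r-1) + (-4/3) r + (2/3) = 0 -> roots r_1 = 2, r_2 = 1/3.
Take r = r_1 = 2. Let y(x) = x^r sum_{n>=0} a_n x^n with a_0 = 1.
Substitute y = x^r sum a_n x^n and match x^{r+n}. The recurrence is
  D(n) a_n + 1 a_{n-1} + 1 a_{n-2} = 0,  where D(n) = (r+n)(r+n-1) + (-4/3)(r+n) + (2/3).
  a_n = [-1 a_{n-1} - 1 a_{n-2}] / D(n).
Since the indicial polynomial factors as (r - r_1)(r - r_2), D(n) = (r_1 + n - r_1)(r_1 + n - r_2) = n(n + 5/3).
Evaluating step by step (a_0 = 1):
  n = 1: D(1) = 1(1 + 5/3) = 8/3; numerator = -1(1) = -1; a_1 = (-1)/(8/3) = -3/8
  n = 2: D(2) = 2(2 + 5/3) = 22/3; numerator = -1(-3/8) - 1(1) = -5/8; a_2 = (-5/8)/(22/3) = -15/176
  n = 3: D(3) = 3(3 + 5/3) = 14; numerator = -1(-15/176) - 1(-3/8) = 81/176; a_3 = (81/176)/(14) = 81/2464

r = 2; a_0 = 1; a_1 = -3/8; a_2 = -15/176; a_3 = 81/2464
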